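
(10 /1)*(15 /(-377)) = -150 /377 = -0.40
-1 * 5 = -5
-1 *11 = -11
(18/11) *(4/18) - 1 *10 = -106/11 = -9.64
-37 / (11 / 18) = -666 / 11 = -60.55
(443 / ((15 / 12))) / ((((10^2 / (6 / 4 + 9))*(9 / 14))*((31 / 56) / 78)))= 31605392 / 3875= 8156.23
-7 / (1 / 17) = -119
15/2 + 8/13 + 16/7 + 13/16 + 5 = 23607/1456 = 16.21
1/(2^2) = 1/4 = 0.25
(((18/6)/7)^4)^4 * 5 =215233605/33232930569601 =0.00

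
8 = 8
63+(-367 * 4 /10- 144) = -1139 /5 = -227.80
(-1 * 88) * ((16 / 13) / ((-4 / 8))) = 2816 / 13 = 216.62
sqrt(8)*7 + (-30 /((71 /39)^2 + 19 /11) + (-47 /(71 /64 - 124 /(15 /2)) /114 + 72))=14*sqrt(2) + 156801641491 /2373043855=85.88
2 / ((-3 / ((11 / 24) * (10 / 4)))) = -55 / 72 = -0.76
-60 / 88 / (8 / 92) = -345 / 44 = -7.84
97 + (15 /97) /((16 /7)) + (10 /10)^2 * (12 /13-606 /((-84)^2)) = 290373245 /2965872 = 97.90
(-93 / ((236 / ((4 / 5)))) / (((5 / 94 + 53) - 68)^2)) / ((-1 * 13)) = 821748 / 7570385875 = 0.00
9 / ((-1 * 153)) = -1 / 17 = -0.06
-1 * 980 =-980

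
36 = 36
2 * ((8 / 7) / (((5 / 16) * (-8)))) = -32 / 35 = -0.91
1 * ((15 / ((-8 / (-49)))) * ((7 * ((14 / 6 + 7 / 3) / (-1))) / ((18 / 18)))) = -12005 / 4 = -3001.25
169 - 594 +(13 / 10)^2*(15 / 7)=-58993 / 140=-421.38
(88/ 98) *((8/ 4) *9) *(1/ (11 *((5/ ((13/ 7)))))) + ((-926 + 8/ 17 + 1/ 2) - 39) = -56180731/ 58310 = -963.48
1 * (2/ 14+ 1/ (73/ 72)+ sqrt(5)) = 577/ 511+ sqrt(5) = 3.37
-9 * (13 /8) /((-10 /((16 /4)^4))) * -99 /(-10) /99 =936 /25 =37.44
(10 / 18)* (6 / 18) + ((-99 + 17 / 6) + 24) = -71.98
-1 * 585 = -585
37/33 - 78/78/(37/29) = 412/1221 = 0.34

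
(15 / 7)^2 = 225 / 49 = 4.59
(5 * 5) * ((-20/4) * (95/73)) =-11875/73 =-162.67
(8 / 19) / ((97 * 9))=8 / 16587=0.00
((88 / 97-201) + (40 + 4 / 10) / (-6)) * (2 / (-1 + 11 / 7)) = -1053262 / 1455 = -723.89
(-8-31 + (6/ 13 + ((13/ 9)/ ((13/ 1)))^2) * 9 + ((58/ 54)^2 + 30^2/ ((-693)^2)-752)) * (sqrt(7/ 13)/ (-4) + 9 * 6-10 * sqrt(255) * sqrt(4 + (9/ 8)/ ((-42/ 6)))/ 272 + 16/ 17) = -41227724723930/ 955215261 + 44141032895 * sqrt(91)/ 2921834916 + 1103525822375 * sqrt(30702)/ 213968218464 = -42112.87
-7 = -7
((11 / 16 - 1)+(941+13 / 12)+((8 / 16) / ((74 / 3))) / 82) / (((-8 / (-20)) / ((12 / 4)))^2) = 5143200225 / 97088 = 52974.62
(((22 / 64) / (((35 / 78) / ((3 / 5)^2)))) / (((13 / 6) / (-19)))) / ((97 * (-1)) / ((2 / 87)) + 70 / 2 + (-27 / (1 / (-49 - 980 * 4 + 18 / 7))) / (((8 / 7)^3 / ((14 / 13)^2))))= -45776016 / 1495727232125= -0.00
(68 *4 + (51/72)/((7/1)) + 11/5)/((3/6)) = 230413/420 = 548.60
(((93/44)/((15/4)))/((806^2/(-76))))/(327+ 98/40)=-76/379717481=-0.00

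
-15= -15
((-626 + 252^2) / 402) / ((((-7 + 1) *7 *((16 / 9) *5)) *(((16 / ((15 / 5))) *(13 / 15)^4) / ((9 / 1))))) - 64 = -447525568337 / 6858295808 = -65.25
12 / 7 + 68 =488 / 7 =69.71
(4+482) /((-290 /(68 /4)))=-4131 /145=-28.49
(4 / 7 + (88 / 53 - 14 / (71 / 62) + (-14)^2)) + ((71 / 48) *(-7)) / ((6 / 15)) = 404903831 / 2528736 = 160.12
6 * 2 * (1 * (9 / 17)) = 108 / 17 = 6.35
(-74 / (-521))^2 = 5476 / 271441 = 0.02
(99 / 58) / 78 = 33 / 1508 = 0.02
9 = 9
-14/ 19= -0.74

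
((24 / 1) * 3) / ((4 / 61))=1098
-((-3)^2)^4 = -6561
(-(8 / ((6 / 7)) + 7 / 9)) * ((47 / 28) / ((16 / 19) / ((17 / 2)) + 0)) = -197353 / 1152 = -171.31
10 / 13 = 0.77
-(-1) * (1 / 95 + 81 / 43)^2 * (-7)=-419136508 / 16687225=-25.12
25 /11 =2.27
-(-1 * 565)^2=-319225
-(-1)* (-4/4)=-1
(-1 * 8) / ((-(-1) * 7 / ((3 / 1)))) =-24 / 7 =-3.43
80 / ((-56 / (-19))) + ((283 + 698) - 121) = 6210 / 7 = 887.14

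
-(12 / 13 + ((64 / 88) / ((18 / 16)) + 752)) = -969844 / 1287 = -753.57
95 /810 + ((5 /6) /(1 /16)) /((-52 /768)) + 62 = -283901 /2106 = -134.81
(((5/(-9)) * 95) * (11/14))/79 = -5225/9954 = -0.52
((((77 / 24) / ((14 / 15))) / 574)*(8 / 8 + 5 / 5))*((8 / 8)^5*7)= 0.08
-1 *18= -18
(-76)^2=5776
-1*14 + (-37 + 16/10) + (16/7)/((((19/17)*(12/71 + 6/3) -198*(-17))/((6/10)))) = -878689577/17787385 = -49.40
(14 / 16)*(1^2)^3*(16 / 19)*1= 14 / 19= 0.74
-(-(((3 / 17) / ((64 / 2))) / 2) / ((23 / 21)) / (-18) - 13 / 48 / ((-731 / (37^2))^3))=-6137700098311 / 3449937213312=-1.78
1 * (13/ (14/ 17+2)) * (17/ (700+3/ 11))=41327/ 369744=0.11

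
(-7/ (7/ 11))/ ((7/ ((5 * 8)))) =-440/ 7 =-62.86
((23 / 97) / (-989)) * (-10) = 10 / 4171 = 0.00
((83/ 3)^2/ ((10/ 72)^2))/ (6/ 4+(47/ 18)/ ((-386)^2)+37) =2660515486848/ 2581356875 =1030.67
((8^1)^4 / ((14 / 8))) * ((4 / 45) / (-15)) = -65536 / 4725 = -13.87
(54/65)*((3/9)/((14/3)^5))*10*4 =2187/436982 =0.01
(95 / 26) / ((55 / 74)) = 4.92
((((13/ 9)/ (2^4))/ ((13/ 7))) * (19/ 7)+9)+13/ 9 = 1523/ 144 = 10.58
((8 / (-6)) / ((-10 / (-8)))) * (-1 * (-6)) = -32 / 5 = -6.40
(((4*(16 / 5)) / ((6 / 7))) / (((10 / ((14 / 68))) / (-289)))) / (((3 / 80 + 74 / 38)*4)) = -72352 / 6465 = -11.19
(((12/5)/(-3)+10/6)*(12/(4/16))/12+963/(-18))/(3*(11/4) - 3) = -3002/315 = -9.53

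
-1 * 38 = -38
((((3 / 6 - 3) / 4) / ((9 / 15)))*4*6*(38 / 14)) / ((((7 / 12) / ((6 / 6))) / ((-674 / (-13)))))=-3841800 / 637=-6031.08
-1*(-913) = 913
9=9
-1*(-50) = 50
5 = 5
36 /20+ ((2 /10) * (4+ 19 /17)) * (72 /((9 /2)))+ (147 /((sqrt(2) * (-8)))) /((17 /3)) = 309 /17 - 441 * sqrt(2) /272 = 15.88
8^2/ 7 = 64/ 7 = 9.14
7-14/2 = 0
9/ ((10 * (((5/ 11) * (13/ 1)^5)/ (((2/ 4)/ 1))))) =99/ 37129300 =0.00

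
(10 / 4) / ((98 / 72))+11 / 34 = 2.16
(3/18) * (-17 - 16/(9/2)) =-185/54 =-3.43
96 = 96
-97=-97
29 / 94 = 0.31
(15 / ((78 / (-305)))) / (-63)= 1525 / 1638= 0.93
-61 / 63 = -0.97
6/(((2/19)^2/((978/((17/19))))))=10062153/17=591891.35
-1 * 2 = -2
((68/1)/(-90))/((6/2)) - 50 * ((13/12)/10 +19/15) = -37261/540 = -69.00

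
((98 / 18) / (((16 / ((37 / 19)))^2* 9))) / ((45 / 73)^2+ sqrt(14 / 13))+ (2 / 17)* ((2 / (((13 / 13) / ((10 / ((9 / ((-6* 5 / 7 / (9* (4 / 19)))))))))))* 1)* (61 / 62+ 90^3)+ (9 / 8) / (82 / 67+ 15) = -1484963447249728147905567193 / 3444647927070233044224+ 1904982404521* sqrt(182) / 2577079968770304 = -431092.94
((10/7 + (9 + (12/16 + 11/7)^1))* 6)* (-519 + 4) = -78795/2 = -39397.50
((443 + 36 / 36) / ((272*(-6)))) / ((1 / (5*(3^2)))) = -1665 / 136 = -12.24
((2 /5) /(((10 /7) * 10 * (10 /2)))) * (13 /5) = 91 /6250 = 0.01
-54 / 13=-4.15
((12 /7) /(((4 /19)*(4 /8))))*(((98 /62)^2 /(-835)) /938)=-2793 /53763145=-0.00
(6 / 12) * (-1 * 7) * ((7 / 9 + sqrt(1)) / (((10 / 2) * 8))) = -7 / 45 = -0.16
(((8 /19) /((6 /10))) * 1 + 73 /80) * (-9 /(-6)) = 7361 /3040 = 2.42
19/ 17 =1.12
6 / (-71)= -6 / 71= -0.08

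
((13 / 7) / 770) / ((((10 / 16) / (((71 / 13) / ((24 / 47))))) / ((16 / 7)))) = 26696 / 282975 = 0.09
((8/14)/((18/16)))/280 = 4/2205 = 0.00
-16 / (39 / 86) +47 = 457 / 39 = 11.72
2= 2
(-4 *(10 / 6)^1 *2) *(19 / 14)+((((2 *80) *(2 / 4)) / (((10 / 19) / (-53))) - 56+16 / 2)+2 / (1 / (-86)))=-174176 / 21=-8294.10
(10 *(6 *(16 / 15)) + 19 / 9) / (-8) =-595 / 72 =-8.26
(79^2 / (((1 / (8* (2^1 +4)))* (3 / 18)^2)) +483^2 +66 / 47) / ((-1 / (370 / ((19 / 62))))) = -11879105192700 / 893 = -13302469420.72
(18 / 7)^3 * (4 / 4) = 5832 / 343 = 17.00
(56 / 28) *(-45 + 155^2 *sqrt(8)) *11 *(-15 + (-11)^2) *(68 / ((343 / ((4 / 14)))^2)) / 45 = -634304 / 5764801 + 6095661440 *sqrt(2) / 51883209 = 166.04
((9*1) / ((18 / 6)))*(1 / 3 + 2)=7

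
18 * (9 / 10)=81 / 5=16.20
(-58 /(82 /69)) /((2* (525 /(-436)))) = 20.27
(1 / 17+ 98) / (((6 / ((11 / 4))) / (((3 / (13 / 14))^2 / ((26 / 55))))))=992.36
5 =5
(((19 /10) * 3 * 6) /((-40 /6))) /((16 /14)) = -3591 /800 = -4.49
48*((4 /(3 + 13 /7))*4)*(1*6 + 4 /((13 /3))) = 241920 /221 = 1094.66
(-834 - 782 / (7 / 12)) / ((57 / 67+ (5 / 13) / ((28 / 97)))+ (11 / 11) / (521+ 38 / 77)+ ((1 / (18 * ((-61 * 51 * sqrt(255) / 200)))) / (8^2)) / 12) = -46641028383000506625240531805194240 / 46866450654749065339826815949011 - 389275052788696861187856000 * sqrt(255) / 46866450654749065339826815949011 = -995.19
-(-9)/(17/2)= 18/17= 1.06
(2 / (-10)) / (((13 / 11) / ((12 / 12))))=-11 / 65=-0.17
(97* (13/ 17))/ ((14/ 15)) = 18915/ 238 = 79.47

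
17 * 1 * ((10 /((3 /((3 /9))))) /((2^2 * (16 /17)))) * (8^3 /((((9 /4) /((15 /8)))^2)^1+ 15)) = 578000 /3699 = 156.26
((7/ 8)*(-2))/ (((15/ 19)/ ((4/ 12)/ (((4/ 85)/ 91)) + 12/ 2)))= -1038331/ 720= -1442.13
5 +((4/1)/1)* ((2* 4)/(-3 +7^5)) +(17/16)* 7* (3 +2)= 2835803/67216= 42.19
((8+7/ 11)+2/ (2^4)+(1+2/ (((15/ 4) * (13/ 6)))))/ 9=19081/ 17160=1.11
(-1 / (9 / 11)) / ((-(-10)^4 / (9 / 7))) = 11 / 70000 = 0.00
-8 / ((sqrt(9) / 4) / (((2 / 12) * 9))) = -16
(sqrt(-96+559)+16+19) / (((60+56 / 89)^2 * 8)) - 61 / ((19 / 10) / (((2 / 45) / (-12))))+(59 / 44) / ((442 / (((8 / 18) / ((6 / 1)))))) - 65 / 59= -295084805310505 / 300686097748608+7921 * sqrt(463) / 232934528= -0.98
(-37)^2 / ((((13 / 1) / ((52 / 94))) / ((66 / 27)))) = 60236 / 423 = 142.40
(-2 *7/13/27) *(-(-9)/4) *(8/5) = -28/195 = -0.14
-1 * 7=-7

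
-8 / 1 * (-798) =6384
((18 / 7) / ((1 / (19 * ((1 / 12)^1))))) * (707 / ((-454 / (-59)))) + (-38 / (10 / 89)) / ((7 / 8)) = -395219 / 31780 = -12.44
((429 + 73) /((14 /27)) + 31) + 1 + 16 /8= 7015 /7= 1002.14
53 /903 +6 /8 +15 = 57101 /3612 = 15.81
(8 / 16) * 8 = 4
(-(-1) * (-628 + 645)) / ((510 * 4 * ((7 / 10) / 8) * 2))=1 / 21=0.05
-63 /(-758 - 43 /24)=0.08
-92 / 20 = -4.60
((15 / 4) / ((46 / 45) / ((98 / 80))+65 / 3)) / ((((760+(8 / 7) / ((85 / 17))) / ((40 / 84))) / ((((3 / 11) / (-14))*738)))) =-8717625 / 5808686048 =-0.00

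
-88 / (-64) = 11 / 8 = 1.38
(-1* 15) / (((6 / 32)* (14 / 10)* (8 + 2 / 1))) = -40 / 7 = -5.71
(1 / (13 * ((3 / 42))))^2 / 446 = 98 / 37687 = 0.00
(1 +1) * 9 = 18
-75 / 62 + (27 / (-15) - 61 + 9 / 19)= -374227 / 5890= -63.54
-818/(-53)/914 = 409/24221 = 0.02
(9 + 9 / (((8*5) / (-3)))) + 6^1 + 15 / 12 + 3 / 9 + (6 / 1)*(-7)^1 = -3131 / 120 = -26.09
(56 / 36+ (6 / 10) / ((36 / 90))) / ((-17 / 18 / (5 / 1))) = -16.18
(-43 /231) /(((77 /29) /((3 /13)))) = -1247 /77077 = -0.02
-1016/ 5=-203.20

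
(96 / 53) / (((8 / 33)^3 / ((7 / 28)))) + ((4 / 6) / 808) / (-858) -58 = -11559094399 / 440915904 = -26.22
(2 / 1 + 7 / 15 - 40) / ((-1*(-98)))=-563 / 1470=-0.38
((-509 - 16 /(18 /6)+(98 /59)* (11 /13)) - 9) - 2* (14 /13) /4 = -1202195 /2301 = -522.47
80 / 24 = 10 / 3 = 3.33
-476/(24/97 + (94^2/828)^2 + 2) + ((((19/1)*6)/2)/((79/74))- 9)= 219489811323/5447277283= 40.29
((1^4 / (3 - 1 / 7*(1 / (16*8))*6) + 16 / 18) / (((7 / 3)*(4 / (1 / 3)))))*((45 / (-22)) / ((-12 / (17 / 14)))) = 17425 / 1927464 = 0.01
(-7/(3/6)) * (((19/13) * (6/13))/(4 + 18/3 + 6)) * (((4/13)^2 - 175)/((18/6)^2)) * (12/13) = 3931347/371293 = 10.59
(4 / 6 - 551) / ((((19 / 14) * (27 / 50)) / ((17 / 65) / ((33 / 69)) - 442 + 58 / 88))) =5603682595 / 16929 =331010.84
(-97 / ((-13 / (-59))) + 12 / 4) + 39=-5177 / 13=-398.23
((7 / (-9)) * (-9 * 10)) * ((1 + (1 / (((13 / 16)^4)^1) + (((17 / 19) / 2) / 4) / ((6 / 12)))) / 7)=38184545 / 1085318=35.18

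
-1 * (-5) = 5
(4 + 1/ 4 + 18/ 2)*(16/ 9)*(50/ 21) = 10600/ 189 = 56.08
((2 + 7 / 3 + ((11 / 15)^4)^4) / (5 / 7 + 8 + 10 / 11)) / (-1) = -2195197050555696228272 / 4867190591583251953125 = -0.45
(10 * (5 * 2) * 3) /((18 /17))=850 /3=283.33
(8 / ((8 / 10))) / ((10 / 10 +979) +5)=2 / 197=0.01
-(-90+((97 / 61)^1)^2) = 325481 / 3721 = 87.47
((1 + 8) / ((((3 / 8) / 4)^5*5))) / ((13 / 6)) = 67108864 / 585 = 114716.01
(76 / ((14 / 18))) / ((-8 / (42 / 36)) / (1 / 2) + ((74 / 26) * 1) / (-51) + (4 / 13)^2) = -5895396 / 825079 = -7.15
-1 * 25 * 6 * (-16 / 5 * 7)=3360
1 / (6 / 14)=7 / 3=2.33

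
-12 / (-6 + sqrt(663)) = 12 / (6 - sqrt(663)) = -0.61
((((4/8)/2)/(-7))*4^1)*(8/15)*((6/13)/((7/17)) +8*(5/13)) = -3056/9555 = -0.32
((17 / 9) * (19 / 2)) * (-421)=-7554.61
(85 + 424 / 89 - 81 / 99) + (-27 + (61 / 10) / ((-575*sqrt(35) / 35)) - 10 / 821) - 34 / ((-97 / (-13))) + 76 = 10398686105 / 77964623 - 61*sqrt(35) / 5750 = 133.31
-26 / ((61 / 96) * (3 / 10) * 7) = -8320 / 427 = -19.48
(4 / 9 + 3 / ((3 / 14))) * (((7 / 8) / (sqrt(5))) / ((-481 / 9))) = -7 * sqrt(5) / 148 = -0.11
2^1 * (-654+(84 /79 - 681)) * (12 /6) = -421524 /79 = -5335.75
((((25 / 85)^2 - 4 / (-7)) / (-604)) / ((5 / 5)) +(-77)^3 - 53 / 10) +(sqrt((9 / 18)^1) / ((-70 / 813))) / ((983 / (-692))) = -2789202488973 / 6109460 +140649 * sqrt(2) / 34405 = -456532.52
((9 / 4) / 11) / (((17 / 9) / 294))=31.84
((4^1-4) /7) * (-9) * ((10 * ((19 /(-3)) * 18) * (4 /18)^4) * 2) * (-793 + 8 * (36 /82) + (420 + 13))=0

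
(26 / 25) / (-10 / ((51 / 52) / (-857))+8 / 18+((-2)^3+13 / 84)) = 111384 / 935051375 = 0.00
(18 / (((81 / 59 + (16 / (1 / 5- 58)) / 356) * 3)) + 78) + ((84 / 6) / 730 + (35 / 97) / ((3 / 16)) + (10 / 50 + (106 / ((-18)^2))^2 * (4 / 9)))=73624007415804725 / 870630673297149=84.56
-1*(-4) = 4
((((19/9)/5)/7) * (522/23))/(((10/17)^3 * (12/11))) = 29777693/4830000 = 6.17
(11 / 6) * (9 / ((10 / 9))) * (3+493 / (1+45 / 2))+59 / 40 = 672211 / 1880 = 357.56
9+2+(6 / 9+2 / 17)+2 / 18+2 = 2126 / 153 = 13.90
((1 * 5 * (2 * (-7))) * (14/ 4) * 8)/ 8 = -245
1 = 1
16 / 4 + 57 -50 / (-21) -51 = 260 / 21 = 12.38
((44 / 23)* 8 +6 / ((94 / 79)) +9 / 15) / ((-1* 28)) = -8087 / 10810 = -0.75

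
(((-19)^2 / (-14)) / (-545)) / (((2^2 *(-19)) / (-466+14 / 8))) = 35283 / 122080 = 0.29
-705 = -705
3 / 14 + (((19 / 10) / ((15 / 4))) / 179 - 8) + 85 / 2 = 3262541 / 93975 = 34.72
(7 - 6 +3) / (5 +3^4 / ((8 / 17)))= 32 / 1417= 0.02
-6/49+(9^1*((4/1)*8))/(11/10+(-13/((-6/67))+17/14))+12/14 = 4078476/1517579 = 2.69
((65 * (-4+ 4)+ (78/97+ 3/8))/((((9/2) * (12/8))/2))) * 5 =1525/873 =1.75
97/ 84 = 1.15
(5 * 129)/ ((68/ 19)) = 12255/ 68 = 180.22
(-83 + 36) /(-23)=2.04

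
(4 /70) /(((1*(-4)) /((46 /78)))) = -23 /2730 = -0.01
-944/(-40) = 118/5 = 23.60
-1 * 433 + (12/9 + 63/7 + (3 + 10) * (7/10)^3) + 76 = -1026623/3000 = -342.21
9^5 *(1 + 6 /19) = 1476225 /19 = 77696.05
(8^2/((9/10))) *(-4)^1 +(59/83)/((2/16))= -208232/747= -278.76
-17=-17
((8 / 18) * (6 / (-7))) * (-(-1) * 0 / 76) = 0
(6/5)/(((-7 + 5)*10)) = -3/50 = -0.06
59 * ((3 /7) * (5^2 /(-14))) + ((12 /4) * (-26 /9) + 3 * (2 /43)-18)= -906181 /12642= -71.68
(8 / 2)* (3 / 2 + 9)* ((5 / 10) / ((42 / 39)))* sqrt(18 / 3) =39* sqrt(6) / 2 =47.77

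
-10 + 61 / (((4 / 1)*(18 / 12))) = 1 / 6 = 0.17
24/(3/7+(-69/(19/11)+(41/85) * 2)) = -135660/217927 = -0.62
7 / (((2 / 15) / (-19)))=-1995 / 2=-997.50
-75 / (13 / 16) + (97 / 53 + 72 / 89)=-5498563 / 61321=-89.67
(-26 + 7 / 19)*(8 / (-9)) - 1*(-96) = 118.78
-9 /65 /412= -9 /26780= -0.00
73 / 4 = 18.25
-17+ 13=-4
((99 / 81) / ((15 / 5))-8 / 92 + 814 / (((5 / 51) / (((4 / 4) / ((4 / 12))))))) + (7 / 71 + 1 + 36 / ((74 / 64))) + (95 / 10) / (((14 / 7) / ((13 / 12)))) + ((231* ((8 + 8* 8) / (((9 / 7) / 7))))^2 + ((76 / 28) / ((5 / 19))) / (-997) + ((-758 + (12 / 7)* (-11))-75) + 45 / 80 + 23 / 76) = 70950560975660132817383 / 8652835822680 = 8199688799.10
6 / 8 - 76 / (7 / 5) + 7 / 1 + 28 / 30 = -19153 / 420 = -45.60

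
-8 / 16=-1 / 2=-0.50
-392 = -392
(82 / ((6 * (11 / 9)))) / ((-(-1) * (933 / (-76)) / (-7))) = 21812 / 3421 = 6.38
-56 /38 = -28 /19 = -1.47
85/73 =1.16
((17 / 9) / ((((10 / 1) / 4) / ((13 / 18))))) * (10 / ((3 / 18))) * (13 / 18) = 5746 / 243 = 23.65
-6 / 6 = -1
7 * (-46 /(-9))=322 /9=35.78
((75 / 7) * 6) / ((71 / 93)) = 41850 / 497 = 84.21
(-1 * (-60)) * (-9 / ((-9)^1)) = 60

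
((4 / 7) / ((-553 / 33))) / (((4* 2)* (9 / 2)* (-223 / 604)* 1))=6644 / 2589699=0.00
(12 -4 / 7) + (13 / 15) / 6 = 7291 / 630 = 11.57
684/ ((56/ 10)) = 855/ 7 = 122.14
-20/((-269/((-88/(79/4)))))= -7040/21251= -0.33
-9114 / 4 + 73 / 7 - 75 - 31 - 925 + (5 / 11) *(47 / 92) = -23368977 / 7084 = -3298.84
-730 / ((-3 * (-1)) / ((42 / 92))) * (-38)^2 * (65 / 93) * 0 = 0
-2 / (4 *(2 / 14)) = -7 / 2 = -3.50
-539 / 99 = -49 / 9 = -5.44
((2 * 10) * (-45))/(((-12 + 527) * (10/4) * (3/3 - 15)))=36/721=0.05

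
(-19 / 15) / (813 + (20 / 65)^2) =-3211 / 2061195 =-0.00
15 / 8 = 1.88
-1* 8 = -8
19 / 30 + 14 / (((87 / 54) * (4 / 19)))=36461 / 870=41.91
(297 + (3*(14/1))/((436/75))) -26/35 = 2315567/7630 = 303.48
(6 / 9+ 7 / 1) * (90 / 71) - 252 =-17202 / 71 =-242.28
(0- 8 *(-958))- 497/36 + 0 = 275407/36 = 7650.19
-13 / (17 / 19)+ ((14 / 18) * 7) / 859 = -1908724 / 131427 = -14.52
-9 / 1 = -9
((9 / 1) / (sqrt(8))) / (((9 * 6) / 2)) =sqrt(2) / 12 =0.12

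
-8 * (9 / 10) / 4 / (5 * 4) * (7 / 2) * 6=-1.89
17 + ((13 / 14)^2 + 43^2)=365905 / 196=1866.86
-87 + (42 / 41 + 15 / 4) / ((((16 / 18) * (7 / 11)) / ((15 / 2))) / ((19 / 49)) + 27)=-86.82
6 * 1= 6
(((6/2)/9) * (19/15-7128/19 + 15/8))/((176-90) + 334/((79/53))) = -67007563/167552640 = -0.40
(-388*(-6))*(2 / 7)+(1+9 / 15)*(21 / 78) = 302836 / 455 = 665.57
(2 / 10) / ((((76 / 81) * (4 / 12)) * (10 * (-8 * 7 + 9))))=-243 / 178600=-0.00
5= 5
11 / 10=1.10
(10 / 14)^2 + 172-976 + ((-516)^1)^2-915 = 12962338 / 49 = 264537.51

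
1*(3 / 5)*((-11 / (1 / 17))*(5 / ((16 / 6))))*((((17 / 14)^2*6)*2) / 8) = -1459161 / 3136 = -465.29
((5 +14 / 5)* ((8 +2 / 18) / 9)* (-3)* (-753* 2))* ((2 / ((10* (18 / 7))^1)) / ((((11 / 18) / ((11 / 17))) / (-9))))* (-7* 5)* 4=280122024 / 85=3295553.22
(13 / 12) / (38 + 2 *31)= 13 / 1200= 0.01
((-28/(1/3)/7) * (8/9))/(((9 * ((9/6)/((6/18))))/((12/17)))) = -256/1377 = -0.19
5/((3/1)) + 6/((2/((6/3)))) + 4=35/3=11.67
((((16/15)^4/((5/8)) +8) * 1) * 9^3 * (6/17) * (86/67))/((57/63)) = 248616762912/67628125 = 3676.23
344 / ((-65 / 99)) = -34056 / 65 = -523.94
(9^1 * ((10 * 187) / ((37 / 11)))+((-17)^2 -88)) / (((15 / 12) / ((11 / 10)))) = 4236474 / 925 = 4579.97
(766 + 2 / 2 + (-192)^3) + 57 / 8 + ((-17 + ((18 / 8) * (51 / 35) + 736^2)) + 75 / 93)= -56727539257 / 8680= -6535430.79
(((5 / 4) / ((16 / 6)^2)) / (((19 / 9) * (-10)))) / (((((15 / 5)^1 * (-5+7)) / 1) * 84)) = -9 / 544768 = -0.00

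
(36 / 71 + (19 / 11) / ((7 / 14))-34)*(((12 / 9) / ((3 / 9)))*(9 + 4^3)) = -8771.22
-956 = -956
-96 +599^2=358705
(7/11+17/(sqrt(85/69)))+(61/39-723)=-705.48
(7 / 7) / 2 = 1 / 2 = 0.50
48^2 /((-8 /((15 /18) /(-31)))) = 240 /31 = 7.74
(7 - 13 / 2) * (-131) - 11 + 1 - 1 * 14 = -179 / 2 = -89.50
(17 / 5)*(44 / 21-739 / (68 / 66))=-510631 / 210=-2431.58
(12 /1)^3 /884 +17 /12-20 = -44099 /2652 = -16.63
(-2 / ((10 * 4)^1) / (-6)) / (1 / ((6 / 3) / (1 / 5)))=1 / 12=0.08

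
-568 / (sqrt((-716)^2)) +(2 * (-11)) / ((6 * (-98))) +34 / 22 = 457073 / 578886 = 0.79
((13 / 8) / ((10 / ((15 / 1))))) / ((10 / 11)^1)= 429 / 160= 2.68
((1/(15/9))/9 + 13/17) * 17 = 212/15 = 14.13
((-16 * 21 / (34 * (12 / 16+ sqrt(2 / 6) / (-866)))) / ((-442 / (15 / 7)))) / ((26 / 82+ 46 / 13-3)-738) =-0.00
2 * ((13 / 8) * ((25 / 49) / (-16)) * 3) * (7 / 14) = -975 / 6272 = -0.16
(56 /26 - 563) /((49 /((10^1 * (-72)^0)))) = -72910 /637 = -114.46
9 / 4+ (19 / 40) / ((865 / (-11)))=77641 / 34600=2.24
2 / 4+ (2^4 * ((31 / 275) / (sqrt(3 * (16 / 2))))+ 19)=124 * sqrt(6) / 825+ 39 / 2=19.87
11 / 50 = 0.22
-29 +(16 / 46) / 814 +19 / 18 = -4708511 / 168498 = -27.94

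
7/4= 1.75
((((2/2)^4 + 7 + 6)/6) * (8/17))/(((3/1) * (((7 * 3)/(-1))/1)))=-8/459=-0.02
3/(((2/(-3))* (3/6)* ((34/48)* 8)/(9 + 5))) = -378/17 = -22.24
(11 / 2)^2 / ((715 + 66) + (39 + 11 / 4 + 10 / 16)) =242 / 6587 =0.04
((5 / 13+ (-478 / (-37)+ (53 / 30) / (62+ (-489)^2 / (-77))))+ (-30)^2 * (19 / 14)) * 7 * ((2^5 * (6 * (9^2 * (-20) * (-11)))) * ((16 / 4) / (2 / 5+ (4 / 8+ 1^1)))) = 133334940392312693760 / 2141697233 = 62256671175.48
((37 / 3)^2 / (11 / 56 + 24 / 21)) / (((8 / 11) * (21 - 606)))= -0.27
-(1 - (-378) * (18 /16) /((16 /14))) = -11939 /32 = -373.09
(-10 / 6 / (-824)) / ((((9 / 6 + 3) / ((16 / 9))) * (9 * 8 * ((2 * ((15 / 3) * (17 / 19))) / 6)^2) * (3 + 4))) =361 / 506336670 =0.00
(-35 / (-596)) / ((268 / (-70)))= -1225 / 79864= -0.02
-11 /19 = -0.58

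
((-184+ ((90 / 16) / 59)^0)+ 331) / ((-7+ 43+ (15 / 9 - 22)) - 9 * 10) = -444 / 223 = -1.99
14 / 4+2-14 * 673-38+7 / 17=-321439 / 34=-9454.09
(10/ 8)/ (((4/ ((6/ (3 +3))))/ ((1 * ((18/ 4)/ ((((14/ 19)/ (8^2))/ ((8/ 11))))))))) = 6840/ 77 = 88.83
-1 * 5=-5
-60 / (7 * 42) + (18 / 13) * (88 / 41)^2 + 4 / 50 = 167433544 / 26769925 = 6.25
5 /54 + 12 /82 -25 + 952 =2052907 /2214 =927.24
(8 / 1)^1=8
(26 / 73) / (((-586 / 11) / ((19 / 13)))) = -209 / 21389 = -0.01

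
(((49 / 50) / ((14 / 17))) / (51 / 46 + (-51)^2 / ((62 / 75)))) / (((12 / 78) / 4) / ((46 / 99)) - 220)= -1492309 / 868028479725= -0.00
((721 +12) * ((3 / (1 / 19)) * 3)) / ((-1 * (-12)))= 41781 / 4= 10445.25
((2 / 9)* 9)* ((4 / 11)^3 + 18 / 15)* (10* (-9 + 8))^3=-3322400 / 1331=-2496.17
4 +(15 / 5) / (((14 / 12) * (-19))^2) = 70864 / 17689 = 4.01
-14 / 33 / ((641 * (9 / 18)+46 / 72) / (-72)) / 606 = 2016 / 12844271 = 0.00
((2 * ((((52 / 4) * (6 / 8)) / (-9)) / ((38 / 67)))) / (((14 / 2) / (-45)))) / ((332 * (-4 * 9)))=-4355 / 2119488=-0.00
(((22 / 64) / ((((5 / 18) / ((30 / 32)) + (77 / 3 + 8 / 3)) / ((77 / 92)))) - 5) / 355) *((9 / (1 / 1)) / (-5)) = 102201219 / 4039388800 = 0.03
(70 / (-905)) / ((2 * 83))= -7 / 15023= -0.00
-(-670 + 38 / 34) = 11371 / 17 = 668.88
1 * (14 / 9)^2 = 196 / 81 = 2.42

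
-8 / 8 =-1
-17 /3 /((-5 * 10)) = 17 /150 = 0.11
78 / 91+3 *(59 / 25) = 1389 / 175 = 7.94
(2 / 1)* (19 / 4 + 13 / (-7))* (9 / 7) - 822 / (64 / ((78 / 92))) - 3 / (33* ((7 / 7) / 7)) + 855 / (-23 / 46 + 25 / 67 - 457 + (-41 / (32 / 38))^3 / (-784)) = -40240707563935649 / 5878283691344064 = -6.85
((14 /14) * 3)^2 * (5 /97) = 45 /97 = 0.46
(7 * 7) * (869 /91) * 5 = 30415 /13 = 2339.62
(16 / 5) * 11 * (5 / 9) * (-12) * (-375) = 88000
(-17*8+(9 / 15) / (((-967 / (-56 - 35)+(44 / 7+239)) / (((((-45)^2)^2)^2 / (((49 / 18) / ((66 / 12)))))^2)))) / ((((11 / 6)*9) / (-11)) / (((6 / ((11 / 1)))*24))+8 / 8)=259385956042433661620714502999012 / 84870205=3056266401647476421445129.00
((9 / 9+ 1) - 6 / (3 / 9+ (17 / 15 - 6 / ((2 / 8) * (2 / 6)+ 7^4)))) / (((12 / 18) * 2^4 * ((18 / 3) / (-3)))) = 1991337 / 20249792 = 0.10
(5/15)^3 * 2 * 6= 0.44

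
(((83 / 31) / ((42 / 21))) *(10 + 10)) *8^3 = 424960 / 31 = 13708.39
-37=-37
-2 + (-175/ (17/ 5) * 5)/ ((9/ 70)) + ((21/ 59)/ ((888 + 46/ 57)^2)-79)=-48252637278551591/ 23169043428588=-2082.63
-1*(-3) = 3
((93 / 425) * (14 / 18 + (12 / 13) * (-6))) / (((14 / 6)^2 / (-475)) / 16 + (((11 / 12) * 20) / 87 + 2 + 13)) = -456677616 / 6667697959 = -0.07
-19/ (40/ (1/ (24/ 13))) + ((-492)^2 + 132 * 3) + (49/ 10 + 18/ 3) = 232771817/ 960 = 242470.64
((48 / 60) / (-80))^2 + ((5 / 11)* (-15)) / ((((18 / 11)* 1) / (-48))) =2000001 / 10000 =200.00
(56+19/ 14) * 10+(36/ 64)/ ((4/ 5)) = 257275/ 448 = 574.27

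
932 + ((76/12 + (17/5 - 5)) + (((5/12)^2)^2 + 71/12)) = 97737077/103680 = 942.68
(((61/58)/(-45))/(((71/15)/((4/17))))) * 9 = -366/35003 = -0.01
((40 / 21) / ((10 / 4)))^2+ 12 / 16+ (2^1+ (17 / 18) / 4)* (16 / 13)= 93623 / 22932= 4.08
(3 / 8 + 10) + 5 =123 / 8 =15.38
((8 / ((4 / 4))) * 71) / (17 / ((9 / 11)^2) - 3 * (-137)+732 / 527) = 3030777 / 2335961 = 1.30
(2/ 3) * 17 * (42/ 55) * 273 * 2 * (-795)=-41323464/ 11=-3756678.55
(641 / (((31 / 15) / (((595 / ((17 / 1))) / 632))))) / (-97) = -336525 / 1900424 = -0.18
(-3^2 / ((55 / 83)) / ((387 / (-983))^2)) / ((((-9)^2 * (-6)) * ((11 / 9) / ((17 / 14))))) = 1363433779 / 7611260580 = 0.18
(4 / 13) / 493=4 / 6409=0.00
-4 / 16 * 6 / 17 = -3 / 34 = -0.09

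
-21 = -21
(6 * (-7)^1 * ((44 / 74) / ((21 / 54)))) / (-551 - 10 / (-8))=3168 / 27121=0.12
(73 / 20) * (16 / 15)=292 / 75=3.89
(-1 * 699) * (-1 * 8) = 5592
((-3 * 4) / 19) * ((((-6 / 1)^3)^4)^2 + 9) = -56860576059859402860 / 19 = -2992661897887336992.63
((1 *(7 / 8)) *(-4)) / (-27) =7 / 54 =0.13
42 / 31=1.35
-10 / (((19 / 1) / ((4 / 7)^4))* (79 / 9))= -23040 / 3603901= -0.01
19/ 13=1.46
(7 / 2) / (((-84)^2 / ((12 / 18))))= 1 / 3024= 0.00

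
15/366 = 5/122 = 0.04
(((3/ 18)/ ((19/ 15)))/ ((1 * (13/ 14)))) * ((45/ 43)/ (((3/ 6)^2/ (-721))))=-4542300/ 10621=-427.67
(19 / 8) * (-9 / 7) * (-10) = 855 / 28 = 30.54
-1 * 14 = -14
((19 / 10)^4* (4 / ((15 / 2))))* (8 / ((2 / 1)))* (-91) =-23718422 / 9375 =-2529.97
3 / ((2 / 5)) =15 / 2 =7.50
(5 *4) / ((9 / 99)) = 220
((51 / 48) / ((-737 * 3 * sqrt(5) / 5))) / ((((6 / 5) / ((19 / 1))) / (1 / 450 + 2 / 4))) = -36499 * sqrt(5) / 9551520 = -0.01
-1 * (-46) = 46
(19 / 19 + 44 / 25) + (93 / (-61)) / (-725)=122154 / 44225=2.76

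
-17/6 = -2.83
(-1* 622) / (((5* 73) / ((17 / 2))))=-5287 / 365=-14.48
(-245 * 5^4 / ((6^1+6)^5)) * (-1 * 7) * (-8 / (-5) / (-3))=-214375 / 93312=-2.30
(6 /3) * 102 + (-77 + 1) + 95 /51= 6623 /51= 129.86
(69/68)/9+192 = 39191/204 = 192.11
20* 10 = 200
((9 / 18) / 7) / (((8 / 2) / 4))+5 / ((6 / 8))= 283 / 42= 6.74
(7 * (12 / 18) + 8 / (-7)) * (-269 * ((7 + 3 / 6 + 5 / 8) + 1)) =-726569 / 84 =-8649.63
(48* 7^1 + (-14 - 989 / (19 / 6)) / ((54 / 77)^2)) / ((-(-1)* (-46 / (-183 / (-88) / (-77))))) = -859307 / 4469256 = -0.19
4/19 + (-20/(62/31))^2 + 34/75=143446/1425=100.66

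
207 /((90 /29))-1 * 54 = 127 /10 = 12.70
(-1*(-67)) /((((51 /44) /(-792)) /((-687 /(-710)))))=-267336432 /6035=-44297.67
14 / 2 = 7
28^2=784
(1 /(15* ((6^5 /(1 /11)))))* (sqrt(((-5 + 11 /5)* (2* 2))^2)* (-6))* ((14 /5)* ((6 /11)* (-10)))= 196 /245025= 0.00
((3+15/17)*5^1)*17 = 330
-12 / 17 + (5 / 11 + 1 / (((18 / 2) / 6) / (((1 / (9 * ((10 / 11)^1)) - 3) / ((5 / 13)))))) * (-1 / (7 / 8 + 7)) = -1035268 / 7952175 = -0.13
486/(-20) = -243/10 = -24.30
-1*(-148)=148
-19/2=-9.50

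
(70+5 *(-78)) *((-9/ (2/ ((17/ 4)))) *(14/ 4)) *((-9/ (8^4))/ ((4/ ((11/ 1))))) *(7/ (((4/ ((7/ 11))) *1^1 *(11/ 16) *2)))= -104.83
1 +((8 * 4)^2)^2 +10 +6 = 1048593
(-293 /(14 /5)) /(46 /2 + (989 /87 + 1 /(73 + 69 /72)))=-3.04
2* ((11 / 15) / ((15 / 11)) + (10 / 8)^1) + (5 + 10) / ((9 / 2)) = 3109 / 450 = 6.91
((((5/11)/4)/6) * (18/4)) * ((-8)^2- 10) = 405/88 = 4.60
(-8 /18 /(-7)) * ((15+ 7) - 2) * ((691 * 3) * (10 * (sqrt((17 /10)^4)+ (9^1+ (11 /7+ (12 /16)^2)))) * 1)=18088998 /49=369163.22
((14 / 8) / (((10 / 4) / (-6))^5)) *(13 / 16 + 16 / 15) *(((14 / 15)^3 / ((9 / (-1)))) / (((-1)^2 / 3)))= 138604928 / 1953125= 70.97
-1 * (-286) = 286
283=283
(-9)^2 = 81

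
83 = 83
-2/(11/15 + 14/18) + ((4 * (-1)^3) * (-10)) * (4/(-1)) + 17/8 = -21651/136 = -159.20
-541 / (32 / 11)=-5951 / 32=-185.97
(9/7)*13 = 117/7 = 16.71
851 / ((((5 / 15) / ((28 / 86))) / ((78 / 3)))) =929292 / 43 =21611.44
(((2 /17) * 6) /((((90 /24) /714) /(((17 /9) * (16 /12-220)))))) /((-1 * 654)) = 1249024 /14715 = 84.88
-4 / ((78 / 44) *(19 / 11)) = -968 / 741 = -1.31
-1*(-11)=11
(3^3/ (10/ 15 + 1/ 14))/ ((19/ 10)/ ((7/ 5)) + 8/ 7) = 2268/ 155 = 14.63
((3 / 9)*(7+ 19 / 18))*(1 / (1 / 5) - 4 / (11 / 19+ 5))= 32915 / 2862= 11.50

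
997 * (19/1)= 18943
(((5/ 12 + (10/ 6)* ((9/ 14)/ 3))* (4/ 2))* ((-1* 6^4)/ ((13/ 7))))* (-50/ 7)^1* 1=7714.29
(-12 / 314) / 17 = -6 / 2669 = -0.00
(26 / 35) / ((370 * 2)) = 13 / 12950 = 0.00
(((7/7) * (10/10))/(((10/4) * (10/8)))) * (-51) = -408/25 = -16.32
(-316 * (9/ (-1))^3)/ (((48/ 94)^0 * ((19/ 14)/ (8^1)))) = 25800768/ 19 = 1357935.16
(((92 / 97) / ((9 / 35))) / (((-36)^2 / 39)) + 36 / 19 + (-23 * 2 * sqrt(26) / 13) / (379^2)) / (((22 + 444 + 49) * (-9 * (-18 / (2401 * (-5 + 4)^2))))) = 8626934659 / 149456168280-55223 * sqrt(26) / 77895796095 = 0.06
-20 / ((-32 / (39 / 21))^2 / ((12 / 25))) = -507 / 15680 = -0.03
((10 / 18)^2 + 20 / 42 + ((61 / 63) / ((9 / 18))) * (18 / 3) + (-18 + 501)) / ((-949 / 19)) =-5336986 / 538083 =-9.92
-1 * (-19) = 19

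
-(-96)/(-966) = -16/161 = -0.10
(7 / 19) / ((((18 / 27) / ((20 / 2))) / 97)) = 10185 / 19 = 536.05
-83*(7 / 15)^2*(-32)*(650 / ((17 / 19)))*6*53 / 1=6814860416 / 51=133624714.04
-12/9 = -4/3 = -1.33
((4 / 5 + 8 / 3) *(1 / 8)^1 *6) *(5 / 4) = 13 / 4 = 3.25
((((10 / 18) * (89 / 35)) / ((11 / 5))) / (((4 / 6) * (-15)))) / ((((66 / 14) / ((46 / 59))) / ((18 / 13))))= -4094 / 278421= -0.01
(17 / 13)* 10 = 170 / 13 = 13.08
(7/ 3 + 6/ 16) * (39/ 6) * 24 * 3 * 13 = 16477.50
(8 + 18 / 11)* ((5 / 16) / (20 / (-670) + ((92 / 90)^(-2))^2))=9937153910 / 2923656593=3.40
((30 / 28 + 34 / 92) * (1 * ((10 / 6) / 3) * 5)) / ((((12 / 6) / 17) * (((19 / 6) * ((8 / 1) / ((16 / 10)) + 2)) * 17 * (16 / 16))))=5800 / 64239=0.09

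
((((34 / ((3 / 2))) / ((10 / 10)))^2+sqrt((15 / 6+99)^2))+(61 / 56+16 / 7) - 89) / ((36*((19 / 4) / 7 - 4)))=-266945 / 60264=-4.43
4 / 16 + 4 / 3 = 19 / 12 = 1.58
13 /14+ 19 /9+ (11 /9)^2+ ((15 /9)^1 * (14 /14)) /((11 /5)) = 66001 /12474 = 5.29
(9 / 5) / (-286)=-9 / 1430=-0.01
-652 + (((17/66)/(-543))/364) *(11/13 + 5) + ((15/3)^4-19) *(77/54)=212.11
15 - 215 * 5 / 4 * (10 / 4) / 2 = -5135 / 16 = -320.94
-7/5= -1.40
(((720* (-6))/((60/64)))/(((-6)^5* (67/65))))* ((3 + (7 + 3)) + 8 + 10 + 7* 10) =105040/1809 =58.07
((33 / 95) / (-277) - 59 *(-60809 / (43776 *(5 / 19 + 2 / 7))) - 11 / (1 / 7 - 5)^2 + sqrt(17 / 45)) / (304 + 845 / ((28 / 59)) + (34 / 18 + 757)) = 84 *sqrt(85) / 3582715 + 18257125268249 / 348757414016320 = 0.05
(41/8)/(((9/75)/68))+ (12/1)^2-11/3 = 6089/2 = 3044.50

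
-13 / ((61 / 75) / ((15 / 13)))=-1125 / 61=-18.44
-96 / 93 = -32 / 31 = -1.03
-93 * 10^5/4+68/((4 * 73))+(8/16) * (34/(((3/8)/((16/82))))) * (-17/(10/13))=-104389640897/44895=-2325195.25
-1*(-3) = 3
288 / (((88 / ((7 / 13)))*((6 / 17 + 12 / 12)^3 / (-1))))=-1238076 / 1739881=-0.71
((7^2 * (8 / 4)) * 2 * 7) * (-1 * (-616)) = 845152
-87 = -87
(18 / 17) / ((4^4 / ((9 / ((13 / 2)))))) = 81 / 14144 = 0.01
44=44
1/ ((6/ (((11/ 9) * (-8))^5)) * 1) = -2638659584/ 177147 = -14895.31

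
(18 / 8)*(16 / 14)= 2.57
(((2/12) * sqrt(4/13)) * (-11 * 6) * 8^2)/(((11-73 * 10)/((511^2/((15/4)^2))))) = 10085.13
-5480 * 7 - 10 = -38370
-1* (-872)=872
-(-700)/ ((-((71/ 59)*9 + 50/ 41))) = -1693300/ 29149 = -58.09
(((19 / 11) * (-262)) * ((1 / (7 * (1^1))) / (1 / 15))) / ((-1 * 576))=12445 / 7392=1.68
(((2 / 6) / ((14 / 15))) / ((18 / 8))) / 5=2 / 63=0.03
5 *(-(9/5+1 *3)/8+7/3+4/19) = 554/57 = 9.72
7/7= 1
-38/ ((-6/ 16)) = 101.33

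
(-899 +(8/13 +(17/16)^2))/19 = -2986067/63232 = -47.22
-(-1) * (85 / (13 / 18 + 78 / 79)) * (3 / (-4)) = -10665 / 286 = -37.29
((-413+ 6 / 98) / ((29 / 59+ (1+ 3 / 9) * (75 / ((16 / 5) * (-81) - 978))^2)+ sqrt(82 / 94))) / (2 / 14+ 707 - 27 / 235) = 1309065193645658702848540 / 2825953027848189423720669 - 18702010321656451148990 * sqrt(1927) / 941984342616063141240223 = -0.41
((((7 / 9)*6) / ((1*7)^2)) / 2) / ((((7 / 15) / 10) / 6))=300 / 49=6.12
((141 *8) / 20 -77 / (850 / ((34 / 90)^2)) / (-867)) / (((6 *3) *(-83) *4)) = -291235577 / 30858570000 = -0.01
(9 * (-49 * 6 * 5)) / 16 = -6615 / 8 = -826.88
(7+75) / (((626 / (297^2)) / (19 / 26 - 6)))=-495469953 / 8138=-60883.50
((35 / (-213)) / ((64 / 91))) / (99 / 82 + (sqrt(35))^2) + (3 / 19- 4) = -1479760507 / 384497376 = -3.85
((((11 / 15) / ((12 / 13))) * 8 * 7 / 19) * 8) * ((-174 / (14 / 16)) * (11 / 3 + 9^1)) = -2123264 / 45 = -47183.64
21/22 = 0.95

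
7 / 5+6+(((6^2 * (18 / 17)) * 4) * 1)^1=13589 / 85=159.87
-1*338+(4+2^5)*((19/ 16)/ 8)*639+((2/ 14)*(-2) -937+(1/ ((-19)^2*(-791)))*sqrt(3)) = 479219/ 224 -sqrt(3)/ 285551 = 2139.37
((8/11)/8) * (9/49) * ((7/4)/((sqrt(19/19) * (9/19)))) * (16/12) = 19/231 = 0.08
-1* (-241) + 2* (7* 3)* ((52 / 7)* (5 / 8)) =436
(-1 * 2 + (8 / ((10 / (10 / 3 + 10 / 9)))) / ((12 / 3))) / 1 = -1.11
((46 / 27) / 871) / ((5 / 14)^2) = 9016 / 587925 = 0.02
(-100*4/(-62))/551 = 200/17081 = 0.01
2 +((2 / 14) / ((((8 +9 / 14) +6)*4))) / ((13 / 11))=10671 / 5330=2.00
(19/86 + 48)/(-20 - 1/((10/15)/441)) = -143/2021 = -0.07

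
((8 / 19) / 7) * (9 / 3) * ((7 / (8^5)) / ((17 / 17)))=3 / 77824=0.00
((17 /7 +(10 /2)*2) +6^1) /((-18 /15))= -215 /14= -15.36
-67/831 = -0.08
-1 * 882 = -882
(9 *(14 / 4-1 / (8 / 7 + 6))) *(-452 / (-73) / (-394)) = -170856 / 359525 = -0.48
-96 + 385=289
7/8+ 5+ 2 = 63/8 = 7.88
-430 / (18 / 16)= -3440 / 9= -382.22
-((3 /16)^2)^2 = -0.00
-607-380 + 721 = -266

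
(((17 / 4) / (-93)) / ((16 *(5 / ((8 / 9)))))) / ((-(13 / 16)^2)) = 544 / 707265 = 0.00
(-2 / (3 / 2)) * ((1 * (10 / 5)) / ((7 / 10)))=-80 / 21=-3.81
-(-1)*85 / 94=85 / 94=0.90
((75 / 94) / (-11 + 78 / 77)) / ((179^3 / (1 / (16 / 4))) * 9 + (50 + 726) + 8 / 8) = -0.00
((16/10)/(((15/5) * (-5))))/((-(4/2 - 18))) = -1/150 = -0.01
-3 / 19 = -0.16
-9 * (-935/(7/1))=8415/7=1202.14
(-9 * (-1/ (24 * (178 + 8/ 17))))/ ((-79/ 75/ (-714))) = 1365525/ 958744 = 1.42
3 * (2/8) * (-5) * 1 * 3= -45/4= -11.25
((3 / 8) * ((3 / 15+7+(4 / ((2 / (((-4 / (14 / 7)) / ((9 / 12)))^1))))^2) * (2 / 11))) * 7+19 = 5942 / 165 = 36.01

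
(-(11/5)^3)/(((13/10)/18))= -47916/325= -147.43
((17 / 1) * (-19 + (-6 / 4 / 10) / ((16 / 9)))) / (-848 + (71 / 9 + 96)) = 934371 / 2143040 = 0.44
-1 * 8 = -8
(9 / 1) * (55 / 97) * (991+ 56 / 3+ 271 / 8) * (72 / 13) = 37191825 / 1261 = 29493.91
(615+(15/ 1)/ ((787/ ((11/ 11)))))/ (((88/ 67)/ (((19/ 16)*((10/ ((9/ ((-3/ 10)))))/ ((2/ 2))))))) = -51346455/ 277024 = -185.35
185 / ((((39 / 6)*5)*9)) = 74 / 117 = 0.63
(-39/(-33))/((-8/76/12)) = -1482/11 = -134.73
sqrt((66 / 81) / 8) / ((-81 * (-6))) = sqrt(33) / 8748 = 0.00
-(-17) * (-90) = -1530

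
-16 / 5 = -3.20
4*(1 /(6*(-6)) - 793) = -28549 /9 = -3172.11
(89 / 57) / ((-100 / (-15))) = 89 / 380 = 0.23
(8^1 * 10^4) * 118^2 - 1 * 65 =1113919935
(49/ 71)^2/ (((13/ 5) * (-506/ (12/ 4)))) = -0.00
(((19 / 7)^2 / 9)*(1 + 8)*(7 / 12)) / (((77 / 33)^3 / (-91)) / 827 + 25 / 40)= 69859998 / 10156951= 6.88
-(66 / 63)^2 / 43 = -484 / 18963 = -0.03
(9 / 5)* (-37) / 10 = -333 / 50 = -6.66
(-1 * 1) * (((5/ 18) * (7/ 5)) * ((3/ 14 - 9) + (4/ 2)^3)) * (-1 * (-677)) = 7447/ 36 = 206.86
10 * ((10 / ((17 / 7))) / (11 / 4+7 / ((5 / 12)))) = 14000 / 6647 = 2.11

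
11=11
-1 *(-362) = 362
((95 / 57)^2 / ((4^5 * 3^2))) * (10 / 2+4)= 25 / 9216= 0.00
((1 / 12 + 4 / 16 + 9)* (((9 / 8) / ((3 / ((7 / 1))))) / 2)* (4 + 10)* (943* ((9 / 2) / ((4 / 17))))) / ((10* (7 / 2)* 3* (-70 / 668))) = -281103.58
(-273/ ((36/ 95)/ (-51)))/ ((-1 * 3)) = -146965/ 12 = -12247.08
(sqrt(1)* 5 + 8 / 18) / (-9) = -49 / 81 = -0.60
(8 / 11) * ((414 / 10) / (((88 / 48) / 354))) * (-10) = -58137.92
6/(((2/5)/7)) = 105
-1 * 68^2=-4624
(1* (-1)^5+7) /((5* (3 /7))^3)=686 /1125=0.61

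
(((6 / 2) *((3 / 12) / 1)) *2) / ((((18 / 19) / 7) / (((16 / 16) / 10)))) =133 / 120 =1.11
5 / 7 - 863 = -6036 / 7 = -862.29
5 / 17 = 0.29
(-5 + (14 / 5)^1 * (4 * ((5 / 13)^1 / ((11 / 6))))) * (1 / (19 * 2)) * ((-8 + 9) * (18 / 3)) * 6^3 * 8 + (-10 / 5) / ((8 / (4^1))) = -1967453 / 2717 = -724.13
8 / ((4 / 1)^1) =2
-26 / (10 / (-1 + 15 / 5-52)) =130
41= 41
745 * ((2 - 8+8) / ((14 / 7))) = 745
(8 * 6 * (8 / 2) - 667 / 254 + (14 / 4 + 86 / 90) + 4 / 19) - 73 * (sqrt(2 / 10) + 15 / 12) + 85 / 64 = 723563341 / 6949440 - 73 * sqrt(5) / 5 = 71.47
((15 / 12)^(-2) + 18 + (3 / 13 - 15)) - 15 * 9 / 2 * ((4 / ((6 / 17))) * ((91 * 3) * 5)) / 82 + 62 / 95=-6445798951 / 506350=-12729.93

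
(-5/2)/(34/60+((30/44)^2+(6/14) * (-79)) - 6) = 127050/1973117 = 0.06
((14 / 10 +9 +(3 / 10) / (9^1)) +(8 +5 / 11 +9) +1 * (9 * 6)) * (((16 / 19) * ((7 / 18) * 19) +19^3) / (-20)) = -151788191 / 5400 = -28108.92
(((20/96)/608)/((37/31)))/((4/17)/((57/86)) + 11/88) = 2635/4405664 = 0.00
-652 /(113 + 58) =-652 /171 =-3.81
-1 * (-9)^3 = 729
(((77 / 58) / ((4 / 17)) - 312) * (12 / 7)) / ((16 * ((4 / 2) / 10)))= -1066125 / 6496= -164.12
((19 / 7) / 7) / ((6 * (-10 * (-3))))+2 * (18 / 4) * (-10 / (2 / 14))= -5556581 / 8820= -630.00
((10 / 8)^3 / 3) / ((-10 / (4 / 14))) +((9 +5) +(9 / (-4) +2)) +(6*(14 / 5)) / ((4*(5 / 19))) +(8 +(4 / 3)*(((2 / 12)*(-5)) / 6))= 11341879 / 302400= 37.51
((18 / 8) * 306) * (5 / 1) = 6885 / 2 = 3442.50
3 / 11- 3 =-30 / 11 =-2.73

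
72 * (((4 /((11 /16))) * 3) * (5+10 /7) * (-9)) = -5598720 /77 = -72710.65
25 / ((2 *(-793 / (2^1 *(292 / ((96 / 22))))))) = -20075 / 9516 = -2.11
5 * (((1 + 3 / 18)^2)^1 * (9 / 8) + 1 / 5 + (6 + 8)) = 2517 / 32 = 78.66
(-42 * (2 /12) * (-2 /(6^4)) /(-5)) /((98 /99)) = -0.00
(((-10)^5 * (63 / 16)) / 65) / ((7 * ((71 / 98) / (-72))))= 79380000 / 923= 86002.17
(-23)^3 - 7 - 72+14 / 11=-12244.73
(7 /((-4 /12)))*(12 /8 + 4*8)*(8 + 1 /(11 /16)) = -73164 /11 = -6651.27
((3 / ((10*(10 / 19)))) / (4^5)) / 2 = 57 / 204800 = 0.00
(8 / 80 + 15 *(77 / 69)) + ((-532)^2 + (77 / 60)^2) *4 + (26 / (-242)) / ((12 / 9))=1132119.35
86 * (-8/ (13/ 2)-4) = -5848/ 13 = -449.85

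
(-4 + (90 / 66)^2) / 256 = -259 / 30976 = -0.01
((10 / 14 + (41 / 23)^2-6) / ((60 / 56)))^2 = 3.87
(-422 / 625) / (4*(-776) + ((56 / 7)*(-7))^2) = -211 / 10000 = -0.02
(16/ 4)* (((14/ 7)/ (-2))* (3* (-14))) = 168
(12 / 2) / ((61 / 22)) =132 / 61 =2.16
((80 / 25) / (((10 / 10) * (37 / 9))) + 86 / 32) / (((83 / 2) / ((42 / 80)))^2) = 4524219 / 8156576000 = 0.00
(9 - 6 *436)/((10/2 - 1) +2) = -869/2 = -434.50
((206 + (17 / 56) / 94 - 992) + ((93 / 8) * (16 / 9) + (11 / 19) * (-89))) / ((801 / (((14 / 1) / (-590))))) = 49019227 / 2025709776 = 0.02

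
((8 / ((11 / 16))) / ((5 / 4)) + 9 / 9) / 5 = 567 / 275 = 2.06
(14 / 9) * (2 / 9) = 28 / 81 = 0.35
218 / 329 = 0.66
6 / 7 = 0.86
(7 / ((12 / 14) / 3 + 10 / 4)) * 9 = 294 / 13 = 22.62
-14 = -14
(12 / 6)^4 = 16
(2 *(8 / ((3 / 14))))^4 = 2517630976 / 81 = 31081863.90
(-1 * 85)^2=7225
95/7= 13.57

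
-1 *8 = -8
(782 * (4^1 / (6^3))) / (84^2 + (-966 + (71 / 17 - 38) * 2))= 6647 / 2764260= 0.00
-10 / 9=-1.11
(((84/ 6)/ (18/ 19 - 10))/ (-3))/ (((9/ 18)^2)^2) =1064/ 129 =8.25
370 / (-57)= -370 / 57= -6.49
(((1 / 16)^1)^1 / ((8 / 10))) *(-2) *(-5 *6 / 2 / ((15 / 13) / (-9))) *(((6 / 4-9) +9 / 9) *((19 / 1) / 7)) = 144495 / 448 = 322.53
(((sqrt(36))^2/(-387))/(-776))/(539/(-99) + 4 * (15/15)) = -9/108446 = -0.00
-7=-7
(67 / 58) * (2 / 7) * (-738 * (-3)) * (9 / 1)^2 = 12015378 / 203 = 59189.05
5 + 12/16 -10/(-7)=201/28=7.18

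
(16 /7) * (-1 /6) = -8 /21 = -0.38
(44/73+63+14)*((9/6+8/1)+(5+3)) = 198275/146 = 1358.05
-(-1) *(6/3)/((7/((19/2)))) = 19/7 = 2.71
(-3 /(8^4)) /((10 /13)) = -39 /40960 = -0.00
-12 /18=-2 /3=-0.67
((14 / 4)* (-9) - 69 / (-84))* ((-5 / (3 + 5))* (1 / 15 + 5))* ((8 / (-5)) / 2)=-16321 / 210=-77.72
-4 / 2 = -2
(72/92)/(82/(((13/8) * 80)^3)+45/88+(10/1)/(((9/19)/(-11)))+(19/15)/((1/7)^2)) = -3915054000/848656588811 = -0.00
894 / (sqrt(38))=447 *sqrt(38) / 19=145.03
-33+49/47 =-1502/47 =-31.96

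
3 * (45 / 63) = 15 / 7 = 2.14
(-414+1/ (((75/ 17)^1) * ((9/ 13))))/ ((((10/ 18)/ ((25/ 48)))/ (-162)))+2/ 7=17591507/ 280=62826.81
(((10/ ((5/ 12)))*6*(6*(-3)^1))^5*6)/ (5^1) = -701982420492091392/ 5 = -140396484098418278.40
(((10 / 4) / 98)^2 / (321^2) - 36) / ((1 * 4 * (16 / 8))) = -142503229991 / 31667384448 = -4.50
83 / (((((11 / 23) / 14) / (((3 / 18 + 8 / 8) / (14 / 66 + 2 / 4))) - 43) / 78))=-14592396 / 96875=-150.63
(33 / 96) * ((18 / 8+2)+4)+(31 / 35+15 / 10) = 23393 / 4480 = 5.22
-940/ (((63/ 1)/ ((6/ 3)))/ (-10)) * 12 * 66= 1654400/ 7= 236342.86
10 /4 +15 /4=6.25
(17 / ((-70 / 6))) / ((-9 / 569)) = 9673 / 105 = 92.12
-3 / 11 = -0.27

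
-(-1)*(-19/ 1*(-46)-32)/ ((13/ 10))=8420/ 13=647.69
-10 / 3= -3.33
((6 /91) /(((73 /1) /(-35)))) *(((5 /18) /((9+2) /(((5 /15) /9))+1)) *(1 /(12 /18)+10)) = -575 /1696812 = -0.00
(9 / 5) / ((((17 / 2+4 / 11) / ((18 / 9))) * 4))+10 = 3283 / 325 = 10.10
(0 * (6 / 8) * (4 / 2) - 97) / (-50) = 97 / 50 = 1.94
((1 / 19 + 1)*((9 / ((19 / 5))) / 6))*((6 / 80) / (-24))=-0.00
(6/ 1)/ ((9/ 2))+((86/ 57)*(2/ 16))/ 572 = 57977/ 43472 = 1.33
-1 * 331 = -331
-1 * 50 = -50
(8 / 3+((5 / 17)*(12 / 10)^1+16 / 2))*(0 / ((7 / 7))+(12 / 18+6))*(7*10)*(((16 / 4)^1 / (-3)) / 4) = -786800 / 459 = -1714.16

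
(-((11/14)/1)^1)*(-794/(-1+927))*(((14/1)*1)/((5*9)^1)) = 4367/20835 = 0.21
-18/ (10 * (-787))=9/ 3935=0.00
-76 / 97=-0.78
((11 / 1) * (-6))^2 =4356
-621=-621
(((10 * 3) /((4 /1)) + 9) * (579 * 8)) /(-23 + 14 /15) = -1146420 /331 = -3463.50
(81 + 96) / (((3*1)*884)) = 59 / 884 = 0.07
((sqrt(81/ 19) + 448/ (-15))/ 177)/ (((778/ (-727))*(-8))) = -20356/ 1032795 + 2181*sqrt(19)/ 6977104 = -0.02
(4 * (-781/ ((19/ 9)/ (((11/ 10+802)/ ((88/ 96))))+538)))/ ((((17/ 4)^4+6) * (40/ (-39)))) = 1690787374848/ 99226499757245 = 0.02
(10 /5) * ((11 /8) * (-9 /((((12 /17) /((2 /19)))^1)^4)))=-918731 /75064896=-0.01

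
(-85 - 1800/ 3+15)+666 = -4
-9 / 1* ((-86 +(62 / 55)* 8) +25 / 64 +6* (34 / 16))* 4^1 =2022489 / 880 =2298.28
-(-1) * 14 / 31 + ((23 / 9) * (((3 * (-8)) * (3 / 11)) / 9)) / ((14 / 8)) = -13114 / 21483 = -0.61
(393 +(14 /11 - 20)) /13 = 4117 /143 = 28.79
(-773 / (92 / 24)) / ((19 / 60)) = -278280 / 437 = -636.80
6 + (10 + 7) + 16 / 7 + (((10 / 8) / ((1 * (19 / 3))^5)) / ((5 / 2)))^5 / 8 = 4217482172626259929082860592050236789 / 166793080273354912449604421622654208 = 25.29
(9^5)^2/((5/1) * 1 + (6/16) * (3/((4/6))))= 55788550416/107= 521388321.64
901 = 901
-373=-373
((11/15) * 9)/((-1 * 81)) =-11/135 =-0.08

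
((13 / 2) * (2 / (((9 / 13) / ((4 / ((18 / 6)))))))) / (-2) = -338 / 27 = -12.52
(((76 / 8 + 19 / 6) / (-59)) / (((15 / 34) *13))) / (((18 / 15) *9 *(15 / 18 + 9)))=-1292 / 3665493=-0.00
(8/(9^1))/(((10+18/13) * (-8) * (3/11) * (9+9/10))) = -65/17982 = -0.00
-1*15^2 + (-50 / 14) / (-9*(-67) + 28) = -993850 / 4417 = -225.01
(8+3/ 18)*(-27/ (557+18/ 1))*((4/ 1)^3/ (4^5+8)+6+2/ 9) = -59584/ 24725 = -2.41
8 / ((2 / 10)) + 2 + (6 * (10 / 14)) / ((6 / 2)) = 304 / 7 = 43.43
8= 8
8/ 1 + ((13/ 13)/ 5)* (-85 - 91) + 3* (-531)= -8101/ 5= -1620.20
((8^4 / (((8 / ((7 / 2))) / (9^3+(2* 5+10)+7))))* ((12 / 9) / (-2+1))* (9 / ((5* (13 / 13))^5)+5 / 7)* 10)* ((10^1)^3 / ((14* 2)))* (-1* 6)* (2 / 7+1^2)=124917645312 / 35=3569075580.34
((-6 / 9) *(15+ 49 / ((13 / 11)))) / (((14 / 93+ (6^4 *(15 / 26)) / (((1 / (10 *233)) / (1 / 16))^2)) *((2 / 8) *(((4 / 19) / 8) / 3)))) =-0.00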